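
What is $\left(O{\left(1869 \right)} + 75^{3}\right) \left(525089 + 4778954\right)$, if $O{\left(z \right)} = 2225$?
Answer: $2249444636300$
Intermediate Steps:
$\left(O{\left(1869 \right)} + 75^{3}\right) \left(525089 + 4778954\right) = \left(2225 + 75^{3}\right) \left(525089 + 4778954\right) = \left(2225 + 421875\right) 5304043 = 424100 \cdot 5304043 = 2249444636300$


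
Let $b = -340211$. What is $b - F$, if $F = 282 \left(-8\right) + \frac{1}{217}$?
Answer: $- \frac{73336236}{217} \approx -3.3796 \cdot 10^{5}$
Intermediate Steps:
$F = - \frac{489551}{217}$ ($F = -2256 + \frac{1}{217} = - \frac{489551}{217} \approx -2256.0$)
$b - F = -340211 - - \frac{489551}{217} = -340211 + \frac{489551}{217} = - \frac{73336236}{217}$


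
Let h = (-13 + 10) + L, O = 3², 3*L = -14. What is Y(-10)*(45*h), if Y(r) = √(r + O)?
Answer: -345*I ≈ -345.0*I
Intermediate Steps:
L = -14/3 (L = (⅓)*(-14) = -14/3 ≈ -4.6667)
O = 9
Y(r) = √(9 + r) (Y(r) = √(r + 9) = √(9 + r))
h = -23/3 (h = (-13 + 10) - 14/3 = -3 - 14/3 = -23/3 ≈ -7.6667)
Y(-10)*(45*h) = √(9 - 10)*(45*(-23/3)) = √(-1)*(-345) = I*(-345) = -345*I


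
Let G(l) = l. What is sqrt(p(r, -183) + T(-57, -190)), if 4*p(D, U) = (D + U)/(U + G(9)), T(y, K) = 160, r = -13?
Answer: 167*sqrt(174)/174 ≈ 12.660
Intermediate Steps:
p(D, U) = (D + U)/(4*(9 + U)) (p(D, U) = ((D + U)/(U + 9))/4 = ((D + U)/(9 + U))/4 = (D + U)/(4*(9 + U)))
sqrt(p(r, -183) + T(-57, -190)) = sqrt((-13 - 183)/(4*(9 - 183)) + 160) = sqrt((1/4)*(-196)/(-174) + 160) = sqrt((1/4)*(-1/174)*(-196) + 160) = sqrt(49/174 + 160) = sqrt(27889/174) = 167*sqrt(174)/174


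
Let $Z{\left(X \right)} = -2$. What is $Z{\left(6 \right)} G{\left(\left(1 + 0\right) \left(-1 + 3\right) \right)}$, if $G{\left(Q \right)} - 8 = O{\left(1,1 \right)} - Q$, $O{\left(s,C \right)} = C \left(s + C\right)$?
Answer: $-16$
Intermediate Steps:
$O{\left(s,C \right)} = C \left(C + s\right)$
$G{\left(Q \right)} = 10 - Q$ ($G{\left(Q \right)} = 8 - \left(Q - \left(1 + 1\right)\right) = 8 - \left(-2 + Q\right) = 10 - Q$)
$Z{\left(6 \right)} G{\left(\left(1 + 0\right) \left(-1 + 3\right) \right)} = - 2 \left(10 - \left(1 + 0\right) \left(-1 + 3\right)\right) = - 2 \left(10 - 1 \cdot 2\right) = - 2 \left(10 - 2\right) = \left(-2\right) 8 = -16$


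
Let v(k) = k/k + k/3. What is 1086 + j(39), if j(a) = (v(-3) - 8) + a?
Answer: 1117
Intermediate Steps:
v(k) = 1 + k/3 (v(k) = 1 + k*(⅓) = 1 + k/3)
j(a) = -8 + a (j(a) = ((1 + (⅓)*(-3)) - 8) + a = ((1 - 1) - 8) + a = (0 - 8) + a = -8 + a)
1086 + j(39) = 1086 + (-8 + 39) = 1086 + 31 = 1117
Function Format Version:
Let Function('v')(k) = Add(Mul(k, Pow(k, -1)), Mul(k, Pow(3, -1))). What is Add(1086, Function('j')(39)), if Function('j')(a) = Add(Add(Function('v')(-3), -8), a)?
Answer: 1117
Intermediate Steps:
Function('v')(k) = Add(1, Mul(Rational(1, 3), k)) (Function('v')(k) = Add(1, Mul(k, Rational(1, 3))) = Add(1, Mul(Rational(1, 3), k)))
Function('j')(a) = Add(-8, a) (Function('j')(a) = Add(Add(Add(1, Mul(Rational(1, 3), -3)), -8), a) = Add(Add(Add(1, -1), -8), a) = Add(Add(0, -8), a) = Add(-8, a))
Add(1086, Function('j')(39)) = Add(1086, Add(-8, 39)) = Add(1086, 31) = 1117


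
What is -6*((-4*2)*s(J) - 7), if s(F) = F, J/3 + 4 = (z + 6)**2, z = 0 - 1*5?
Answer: -390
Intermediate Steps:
z = -5 (z = 0 - 5 = -5)
J = -9 (J = -12 + 3*(-5 + 6)**2 = -12 + 3*1**2 = -12 + 3*1 = -12 + 3 = -9)
-6*((-4*2)*s(J) - 7) = -6*(-4*2*(-9) - 7) = -6*(-8*(-9) - 7) = -6*(72 - 7) = -6*65 = -390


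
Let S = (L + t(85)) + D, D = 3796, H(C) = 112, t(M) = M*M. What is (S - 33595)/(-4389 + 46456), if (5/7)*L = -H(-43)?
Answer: -113654/210335 ≈ -0.54035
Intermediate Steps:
t(M) = M²
L = -784/5 (L = 7*(-1*112)/5 = (7/5)*(-112) = -784/5 ≈ -156.80)
S = 54321/5 (S = (-784/5 + 85²) + 3796 = (-784/5 + 7225) + 3796 = 35341/5 + 3796 = 54321/5 ≈ 10864.)
(S - 33595)/(-4389 + 46456) = (54321/5 - 33595)/(-4389 + 46456) = -113654/5/42067 = -113654/5*1/42067 = -113654/210335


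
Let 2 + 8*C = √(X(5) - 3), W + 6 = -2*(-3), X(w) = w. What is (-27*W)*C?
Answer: 0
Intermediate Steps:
W = 0 (W = -6 - 2*(-3) = -6 + 6 = 0)
C = -¼ + √2/8 (C = -¼ + √(5 - 3)/8 = -¼ + √2/8 ≈ -0.073223)
(-27*W)*C = (-27*0)*(-¼ + √2/8) = 0*(-¼ + √2/8) = 0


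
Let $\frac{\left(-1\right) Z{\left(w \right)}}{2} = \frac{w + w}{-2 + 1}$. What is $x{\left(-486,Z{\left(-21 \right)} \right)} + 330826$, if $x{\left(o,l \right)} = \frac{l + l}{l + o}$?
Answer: $\frac{31428498}{95} \approx 3.3083 \cdot 10^{5}$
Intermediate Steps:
$Z{\left(w \right)} = 4 w$ ($Z{\left(w \right)} = - 2 \frac{w + w}{-2 + 1} = - 2 \frac{2 w}{-1} = - 2 \cdot 2 w \left(-1\right) = - 2 \left(- 2 w\right) = 4 w$)
$x{\left(o,l \right)} = \frac{2 l}{l + o}$
$x{\left(-486,Z{\left(-21 \right)} \right)} + 330826 = \frac{2 \cdot 4 \left(-21\right)}{4 \left(-21\right) - 486} + 330826 = 2 \left(-84\right) \frac{1}{-84 - 486} + 330826 = 2 \left(-84\right) \frac{1}{-570} + 330826 = 2 \left(-84\right) \left(- \frac{1}{570}\right) + 330826 = \frac{28}{95} + 330826 = \frac{31428498}{95}$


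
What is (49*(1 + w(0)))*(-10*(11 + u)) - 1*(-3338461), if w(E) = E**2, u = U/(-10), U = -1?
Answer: 3333022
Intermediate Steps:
u = 1/10 (u = -1/(-10) = -1*(-1/10) = 1/10 ≈ 0.10000)
(49*(1 + w(0)))*(-10*(11 + u)) - 1*(-3338461) = (49*(1 + 0**2))*(-10*(11 + 1/10)) - 1*(-3338461) = (49*(1 + 0))*(-10*111/10) + 3338461 = (49*1)*(-111) + 3338461 = 49*(-111) + 3338461 = -5439 + 3338461 = 3333022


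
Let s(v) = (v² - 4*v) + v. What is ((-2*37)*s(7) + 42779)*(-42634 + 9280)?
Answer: -1357741278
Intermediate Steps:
s(v) = v² - 3*v
((-2*37)*s(7) + 42779)*(-42634 + 9280) = ((-2*37)*(7*(-3 + 7)) + 42779)*(-42634 + 9280) = (-518*4 + 42779)*(-33354) = (-74*28 + 42779)*(-33354) = (-2072 + 42779)*(-33354) = 40707*(-33354) = -1357741278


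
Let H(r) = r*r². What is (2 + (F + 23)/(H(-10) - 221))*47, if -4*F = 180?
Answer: 10528/111 ≈ 94.847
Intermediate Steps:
F = -45 (F = -¼*180 = -45)
H(r) = r³
(2 + (F + 23)/(H(-10) - 221))*47 = (2 + (-45 + 23)/((-10)³ - 221))*47 = (2 - 22/(-1000 - 221))*47 = (2 - 22/(-1221))*47 = (2 - 22*(-1/1221))*47 = (2 + 2/111)*47 = (224/111)*47 = 10528/111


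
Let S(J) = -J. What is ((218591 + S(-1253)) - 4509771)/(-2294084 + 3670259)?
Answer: -4289927/1376175 ≈ -3.1173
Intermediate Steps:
((218591 + S(-1253)) - 4509771)/(-2294084 + 3670259) = ((218591 - 1*(-1253)) - 4509771)/(-2294084 + 3670259) = ((218591 + 1253) - 4509771)/1376175 = (219844 - 4509771)*(1/1376175) = -4289927*1/1376175 = -4289927/1376175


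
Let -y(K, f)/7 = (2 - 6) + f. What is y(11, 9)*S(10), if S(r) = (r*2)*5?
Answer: -3500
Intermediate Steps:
y(K, f) = 28 - 7*f (y(K, f) = -7*((2 - 6) + f) = -7*(-4 + f) = 28 - 7*f)
S(r) = 10*r (S(r) = (2*r)*5 = 10*r)
y(11, 9)*S(10) = (28 - 7*9)*(10*10) = (28 - 63)*100 = -35*100 = -3500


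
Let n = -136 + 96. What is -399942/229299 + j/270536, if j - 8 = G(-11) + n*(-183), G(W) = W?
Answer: -5072425149/2953982584 ≈ -1.7171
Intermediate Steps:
n = -40
j = 7317 (j = 8 + (-11 - 40*(-183)) = 8 + (-11 + 7320) = 8 + 7309 = 7317)
-399942/229299 + j/270536 = -399942/229299 + 7317/270536 = -399942*1/229299 + 7317*(1/270536) = -133314/76433 + 7317/270536 = -5072425149/2953982584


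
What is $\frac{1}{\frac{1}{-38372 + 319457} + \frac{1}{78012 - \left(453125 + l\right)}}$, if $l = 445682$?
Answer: $\frac{46142632515}{107942} \approx 4.2748 \cdot 10^{5}$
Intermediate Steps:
$\frac{1}{\frac{1}{-38372 + 319457} + \frac{1}{78012 - \left(453125 + l\right)}} = \frac{1}{\frac{1}{-38372 + 319457} + \frac{1}{78012 - 898807}} = \frac{1}{\frac{1}{281085} + \frac{1}{78012 - 898807}} = \frac{1}{\frac{1}{281085} + \frac{1}{-820795}} = \frac{1}{\frac{1}{281085} - \frac{1}{820795}} = \frac{1}{\frac{107942}{46142632515}} = \frac{46142632515}{107942}$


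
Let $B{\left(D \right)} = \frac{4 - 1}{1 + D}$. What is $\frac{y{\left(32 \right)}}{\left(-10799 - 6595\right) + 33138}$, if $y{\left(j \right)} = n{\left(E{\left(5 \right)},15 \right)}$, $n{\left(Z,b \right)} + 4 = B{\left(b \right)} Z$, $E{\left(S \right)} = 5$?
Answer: $- \frac{49}{251904} \approx -0.00019452$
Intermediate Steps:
$B{\left(D \right)} = \frac{3}{1 + D}$
$n{\left(Z,b \right)} = -4 + \frac{3 Z}{1 + b}$ ($n{\left(Z,b \right)} = -4 + \frac{3}{1 + b} Z = -4 + \frac{3 Z}{1 + b}$)
$y{\left(j \right)} = - \frac{49}{16}$ ($y{\left(j \right)} = \frac{-4 - 60 + 3 \cdot 5}{1 + 15} = \frac{-4 - 60 + 15}{16} = \frac{1}{16} \left(-49\right) = - \frac{49}{16}$)
$\frac{y{\left(32 \right)}}{\left(-10799 - 6595\right) + 33138} = - \frac{49}{16 \left(\left(-10799 - 6595\right) + 33138\right)} = - \frac{49}{16 \left(-17394 + 33138\right)} = - \frac{49}{16 \cdot 15744} = \left(- \frac{49}{16}\right) \frac{1}{15744} = - \frac{49}{251904}$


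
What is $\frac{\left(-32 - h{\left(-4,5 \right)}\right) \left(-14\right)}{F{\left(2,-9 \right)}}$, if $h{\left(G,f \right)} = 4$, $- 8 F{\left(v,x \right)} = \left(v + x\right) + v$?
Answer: $\frac{4032}{5} \approx 806.4$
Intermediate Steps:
$F{\left(v,x \right)} = - \frac{v}{4} - \frac{x}{8}$ ($F{\left(v,x \right)} = - \frac{\left(v + x\right) + v}{8} = - \frac{x + 2 v}{8} = - \frac{v}{4} - \frac{x}{8}$)
$\frac{\left(-32 - h{\left(-4,5 \right)}\right) \left(-14\right)}{F{\left(2,-9 \right)}} = \frac{\left(-32 - 4\right) \left(-14\right)}{\left(- \frac{1}{4}\right) 2 - - \frac{9}{8}} = \frac{\left(-32 - 4\right) \left(-14\right)}{- \frac{1}{2} + \frac{9}{8}} = \frac{\left(-36\right) \left(-14\right)}{\frac{5}{8}} = 504 \cdot \frac{8}{5} = \frac{4032}{5}$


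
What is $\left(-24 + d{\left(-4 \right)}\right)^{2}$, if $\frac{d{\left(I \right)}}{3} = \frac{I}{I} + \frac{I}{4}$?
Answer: $576$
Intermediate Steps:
$d{\left(I \right)} = 3 + \frac{3 I}{4}$ ($d{\left(I \right)} = 3 \left(\frac{I}{I} + \frac{I}{4}\right) = 3 \left(1 + I \frac{1}{4}\right) = 3 \left(1 + \frac{I}{4}\right) = 3 + \frac{3 I}{4}$)
$\left(-24 + d{\left(-4 \right)}\right)^{2} = \left(-24 + \left(3 + \frac{3}{4} \left(-4\right)\right)\right)^{2} = \left(-24 + \left(3 - 3\right)\right)^{2} = \left(-24 + 0\right)^{2} = \left(-24\right)^{2} = 576$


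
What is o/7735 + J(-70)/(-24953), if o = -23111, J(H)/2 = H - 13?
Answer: -575404773/193011455 ≈ -2.9812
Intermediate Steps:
J(H) = -26 + 2*H (J(H) = 2*(H - 13) = 2*(-13 + H) = -26 + 2*H)
o/7735 + J(-70)/(-24953) = -23111/7735 + (-26 + 2*(-70))/(-24953) = -23111*1/7735 + (-26 - 140)*(-1/24953) = -23111/7735 - 166*(-1/24953) = -23111/7735 + 166/24953 = -575404773/193011455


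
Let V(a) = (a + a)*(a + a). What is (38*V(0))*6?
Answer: 0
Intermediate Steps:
V(a) = 4*a² (V(a) = (2*a)*(2*a) = 4*a²)
(38*V(0))*6 = (38*(4*0²))*6 = (38*(4*0))*6 = (38*0)*6 = 0*6 = 0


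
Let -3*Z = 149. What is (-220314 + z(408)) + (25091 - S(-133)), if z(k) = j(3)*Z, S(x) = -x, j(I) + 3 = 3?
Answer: -195356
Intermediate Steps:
j(I) = 0 (j(I) = -3 + 3 = 0)
Z = -149/3 (Z = -⅓*149 = -149/3 ≈ -49.667)
z(k) = 0 (z(k) = 0*(-149/3) = 0)
(-220314 + z(408)) + (25091 - S(-133)) = (-220314 + 0) + (25091 - (-1)*(-133)) = -220314 + (25091 - 1*133) = -220314 + (25091 - 133) = -220314 + 24958 = -195356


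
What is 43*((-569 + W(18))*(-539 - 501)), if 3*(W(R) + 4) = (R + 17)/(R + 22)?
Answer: 76834550/3 ≈ 2.5612e+7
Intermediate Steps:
W(R) = -4 + (17 + R)/(3*(22 + R)) (W(R) = -4 + ((R + 17)/(R + 22))/3 = -4 + ((17 + R)/(22 + R))/3 = -4 + (17 + R)/(3*(22 + R)))
43*((-569 + W(18))*(-539 - 501)) = 43*((-569 + (-247 - 11*18)/(3*(22 + 18)))*(-539 - 501)) = 43*((-569 + (1/3)*(-247 - 198)/40)*(-1040)) = 43*((-569 + (1/3)*(1/40)*(-445))*(-1040)) = 43*((-569 - 89/24)*(-1040)) = 43*(-13745/24*(-1040)) = 43*(1786850/3) = 76834550/3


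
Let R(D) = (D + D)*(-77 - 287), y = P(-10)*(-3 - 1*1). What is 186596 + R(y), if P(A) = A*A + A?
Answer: 448676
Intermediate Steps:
P(A) = A + A² (P(A) = A² + A = A + A²)
y = -360 (y = (-10*(1 - 10))*(-3 - 1*1) = (-10*(-9))*(-3 - 1) = 90*(-4) = -360)
R(D) = -728*D (R(D) = (2*D)*(-364) = -728*D)
186596 + R(y) = 186596 - 728*(-360) = 186596 + 262080 = 448676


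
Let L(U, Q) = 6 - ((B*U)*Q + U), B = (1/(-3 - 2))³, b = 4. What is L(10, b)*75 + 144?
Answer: -132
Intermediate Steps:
B = -1/125 (B = (1/(-5))³ = (-⅕)³ = -1/125 ≈ -0.0080000)
L(U, Q) = 6 - U + Q*U/125 (L(U, Q) = 6 - ((-U/125)*Q + U) = 6 - (-Q*U/125 + U) = 6 - (U - Q*U/125) = 6 + (-U + Q*U/125) = 6 - U + Q*U/125)
L(10, b)*75 + 144 = (6 - 1*10 + (1/125)*4*10)*75 + 144 = (6 - 10 + 8/25)*75 + 144 = -92/25*75 + 144 = -276 + 144 = -132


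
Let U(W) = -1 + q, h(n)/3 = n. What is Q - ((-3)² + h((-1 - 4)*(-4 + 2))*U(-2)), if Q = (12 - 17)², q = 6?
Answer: -134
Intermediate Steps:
h(n) = 3*n
U(W) = 5 (U(W) = -1 + 6 = 5)
Q = 25 (Q = (-5)² = 25)
Q - ((-3)² + h((-1 - 4)*(-4 + 2))*U(-2)) = 25 - ((-3)² + (3*((-1 - 4)*(-4 + 2)))*5) = 25 - (9 + (3*(-5*(-2)))*5) = 25 - (9 + (3*10)*5) = 25 - (9 + 30*5) = 25 - (9 + 150) = 25 - 1*159 = 25 - 159 = -134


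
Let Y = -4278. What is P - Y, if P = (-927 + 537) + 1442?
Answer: 5330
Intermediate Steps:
P = 1052 (P = -390 + 1442 = 1052)
P - Y = 1052 - 1*(-4278) = 1052 + 4278 = 5330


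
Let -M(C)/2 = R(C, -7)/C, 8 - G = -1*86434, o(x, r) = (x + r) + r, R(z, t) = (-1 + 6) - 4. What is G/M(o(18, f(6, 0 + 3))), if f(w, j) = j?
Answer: -1037304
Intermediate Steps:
R(z, t) = 1 (R(z, t) = 5 - 4 = 1)
o(x, r) = x + 2*r (o(x, r) = (r + x) + r = x + 2*r)
G = 86442 (G = 8 - (-1)*86434 = 8 - 1*(-86434) = 8 + 86434 = 86442)
M(C) = -2/C
G/M(o(18, f(6, 0 + 3))) = 86442/((-2/(18 + 2*(0 + 3)))) = 86442/((-2/(18 + 2*3))) = 86442/((-2/(18 + 6))) = 86442/((-2/24)) = 86442/((-2*1/24)) = 86442/(-1/12) = 86442*(-12) = -1037304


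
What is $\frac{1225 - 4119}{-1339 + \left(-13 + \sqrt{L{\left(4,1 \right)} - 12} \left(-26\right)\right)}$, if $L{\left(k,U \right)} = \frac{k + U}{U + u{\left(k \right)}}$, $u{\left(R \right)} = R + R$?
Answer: $\frac{52092}{24439} - \frac{4341 i \sqrt{103}}{317707} \approx 2.1315 - 0.13867 i$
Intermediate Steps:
$u{\left(R \right)} = 2 R$
$L{\left(k,U \right)} = \frac{U + k}{U + 2 k}$ ($L{\left(k,U \right)} = \frac{k + U}{U + 2 k} = \frac{U + k}{U + 2 k}$)
$\frac{1225 - 4119}{-1339 + \left(-13 + \sqrt{L{\left(4,1 \right)} - 12} \left(-26\right)\right)} = \frac{1225 - 4119}{-1339 - \left(13 - \sqrt{\frac{1 + 4}{1 + 2 \cdot 4} - 12} \left(-26\right)\right)} = - \frac{2894}{-1339 - \left(13 - \sqrt{\frac{1}{1 + 8} \cdot 5 - 12} \left(-26\right)\right)} = - \frac{2894}{-1339 - \left(13 - \sqrt{\frac{1}{9} \cdot 5 - 12} \left(-26\right)\right)} = - \frac{2894}{-1339 - \left(13 - \sqrt{\frac{5}{9} - 12} \left(-26\right)\right)} = - \frac{2894}{-1339 - \left(13 - \sqrt{- \frac{103}{9}} \left(-26\right)\right)} = - \frac{2894}{-1339 - \left(13 - \frac{i \sqrt{103}}{3} \left(-26\right)\right)} = - \frac{2894}{-1339 - \left(13 + \frac{26 i \sqrt{103}}{3}\right)} = - \frac{2894}{-1352 - \frac{26 i \sqrt{103}}{3}}$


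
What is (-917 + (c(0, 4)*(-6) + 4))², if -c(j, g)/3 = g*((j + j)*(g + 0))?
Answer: 833569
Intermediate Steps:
c(j, g) = -6*j*g² (c(j, g) = -3*g*(j + j)*(g + 0) = -3*g*(2*j)*g = -3*g*2*g*j = -6*j*g²)
(-917 + (c(0, 4)*(-6) + 4))² = (-917 + (-6*0*4²*(-6) + 4))² = (-917 + (-6*0*16*(-6) + 4))² = (-917 + (0*(-6) + 4))² = (-917 + (0 + 4))² = (-917 + 4)² = (-913)² = 833569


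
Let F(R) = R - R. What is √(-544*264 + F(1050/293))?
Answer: 16*I*√561 ≈ 378.97*I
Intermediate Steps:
F(R) = 0
√(-544*264 + F(1050/293)) = √(-544*264 + 0) = √(-143616 + 0) = √(-143616) = 16*I*√561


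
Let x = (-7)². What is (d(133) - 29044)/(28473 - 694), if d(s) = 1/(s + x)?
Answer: -5286007/5055778 ≈ -1.0455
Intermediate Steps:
x = 49
d(s) = 1/(49 + s) (d(s) = 1/(s + 49) = 1/(49 + s))
(d(133) - 29044)/(28473 - 694) = (1/(49 + 133) - 29044)/(28473 - 694) = (1/182 - 29044)/27779 = (1/182 - 29044)*(1/27779) = -5286007/182*1/27779 = -5286007/5055778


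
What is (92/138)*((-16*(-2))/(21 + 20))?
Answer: 64/123 ≈ 0.52032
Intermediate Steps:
(92/138)*((-16*(-2))/(21 + 20)) = (92*(1/138))*(32/41) = 2*(32*(1/41))/3 = (⅔)*(32/41) = 64/123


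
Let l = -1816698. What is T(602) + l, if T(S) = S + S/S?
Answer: -1816095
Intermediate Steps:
T(S) = 1 + S (T(S) = S + 1 = 1 + S)
T(602) + l = (1 + 602) - 1816698 = 603 - 1816698 = -1816095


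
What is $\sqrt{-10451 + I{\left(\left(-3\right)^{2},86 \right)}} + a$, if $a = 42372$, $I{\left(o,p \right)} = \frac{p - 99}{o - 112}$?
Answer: $42372 + \frac{2 i \sqrt{27718330}}{103} \approx 42372.0 + 102.23 i$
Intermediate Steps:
$I{\left(o,p \right)} = \frac{-99 + p}{-112 + o}$
$\sqrt{-10451 + I{\left(\left(-3\right)^{2},86 \right)}} + a = \sqrt{-10451 + \frac{-99 + 86}{-112 + \left(-3\right)^{2}}} + 42372 = \sqrt{-10451 + \frac{1}{-112 + 9} \left(-13\right)} + 42372 = \sqrt{-10451 + \frac{1}{-103} \left(-13\right)} + 42372 = \sqrt{-10451 - - \frac{13}{103}} + 42372 = \sqrt{-10451 + \frac{13}{103}} + 42372 = \sqrt{- \frac{1076440}{103}} + 42372 = \frac{2 i \sqrt{27718330}}{103} + 42372 = 42372 + \frac{2 i \sqrt{27718330}}{103}$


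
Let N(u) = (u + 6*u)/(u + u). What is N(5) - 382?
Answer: -757/2 ≈ -378.50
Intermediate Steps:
N(u) = 7/2 (N(u) = (7*u)/((2*u)) = (7*u)*(1/(2*u)) = 7/2)
N(5) - 382 = 7/2 - 382 = -757/2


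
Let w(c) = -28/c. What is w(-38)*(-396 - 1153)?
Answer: -21686/19 ≈ -1141.4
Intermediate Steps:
w(-38)*(-396 - 1153) = (-28/(-38))*(-396 - 1153) = -28*(-1/38)*(-1549) = (14/19)*(-1549) = -21686/19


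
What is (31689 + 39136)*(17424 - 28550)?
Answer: -787998950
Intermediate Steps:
(31689 + 39136)*(17424 - 28550) = 70825*(-11126) = -787998950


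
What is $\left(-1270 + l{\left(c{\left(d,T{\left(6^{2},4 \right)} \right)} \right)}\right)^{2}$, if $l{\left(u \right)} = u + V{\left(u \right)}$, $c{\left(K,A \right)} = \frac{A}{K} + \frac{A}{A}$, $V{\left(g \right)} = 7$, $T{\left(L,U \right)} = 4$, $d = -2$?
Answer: $1597696$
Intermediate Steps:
$c{\left(K,A \right)} = 1 + \frac{A}{K}$ ($c{\left(K,A \right)} = \frac{A}{K} + 1 = 1 + \frac{A}{K}$)
$l{\left(u \right)} = 7 + u$ ($l{\left(u \right)} = u + 7 = 7 + u$)
$\left(-1270 + l{\left(c{\left(d,T{\left(6^{2},4 \right)} \right)} \right)}\right)^{2} = \left(-1270 + \left(7 + \frac{4 - 2}{-2}\right)\right)^{2} = \left(-1270 + \left(7 - 1\right)\right)^{2} = \left(-1270 + 6\right)^{2} = \left(-1264\right)^{2} = 1597696$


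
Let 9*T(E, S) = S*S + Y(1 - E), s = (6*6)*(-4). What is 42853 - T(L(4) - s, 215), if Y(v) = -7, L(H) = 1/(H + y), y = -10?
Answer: 113153/3 ≈ 37718.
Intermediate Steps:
L(H) = 1/(-10 + H) (L(H) = 1/(H - 10) = 1/(-10 + H))
s = -144 (s = 36*(-4) = -144)
T(E, S) = -7/9 + S²/9 (T(E, S) = (S*S - 7)/9 = (S² - 7)/9 = (-7 + S²)/9 = -7/9 + S²/9)
42853 - T(L(4) - s, 215) = 42853 - (-7/9 + (⅑)*215²) = 42853 - (-7/9 + (⅑)*46225) = 42853 - (-7/9 + 46225/9) = 42853 - 1*15406/3 = 42853 - 15406/3 = 113153/3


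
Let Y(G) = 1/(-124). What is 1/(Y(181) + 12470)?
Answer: 124/1546279 ≈ 8.0192e-5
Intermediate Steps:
Y(G) = -1/124
1/(Y(181) + 12470) = 1/(-1/124 + 12470) = 1/(1546279/124) = 124/1546279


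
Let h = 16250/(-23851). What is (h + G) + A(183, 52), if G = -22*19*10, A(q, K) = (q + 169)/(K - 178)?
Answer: -6286143866/1502613 ≈ -4183.5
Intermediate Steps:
A(q, K) = (169 + q)/(-178 + K)
G = -4180 (G = -418*10 = -4180)
h = -16250/23851 (h = 16250*(-1/23851) = -16250/23851 ≈ -0.68131)
(h + G) + A(183, 52) = (-16250/23851 - 4180) + (169 + 183)/(-178 + 52) = -99713430/23851 + 352/(-126) = -99713430/23851 - 1/126*352 = -99713430/23851 - 176/63 = -6286143866/1502613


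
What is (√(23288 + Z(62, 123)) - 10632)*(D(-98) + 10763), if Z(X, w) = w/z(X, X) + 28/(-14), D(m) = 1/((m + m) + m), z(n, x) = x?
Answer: -5607176812/49 + 3164321*√89519010/18228 ≈ -1.1279e+8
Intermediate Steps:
D(m) = 1/(3*m) (D(m) = 1/(2*m + m) = 1/(3*m))
Z(X, w) = -2 + w/X (Z(X, w) = w/X + 28/(-14) = w/X + 28*(-1/14) = w/X - 2 = -2 + w/X)
(√(23288 + Z(62, 123)) - 10632)*(D(-98) + 10763) = (√(23288 + (-2 + 123/62)) - 10632)*((⅓)/(-98) + 10763) = (√(23288 + (-2 + 123*(1/62))) - 10632)*((⅓)*(-1/98) + 10763) = (√(23288 + (-2 + 123/62)) - 10632)*(-1/294 + 10763) = (√(23288 - 1/62) - 10632)*(3164321/294) = (√(1443855/62) - 10632)*(3164321/294) = (√89519010/62 - 10632)*(3164321/294) = (-10632 + √89519010/62)*(3164321/294) = -5607176812/49 + 3164321*√89519010/18228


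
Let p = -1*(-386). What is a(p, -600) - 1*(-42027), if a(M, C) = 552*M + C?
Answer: 254499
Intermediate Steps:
p = 386
a(M, C) = C + 552*M
a(p, -600) - 1*(-42027) = (-600 + 552*386) - 1*(-42027) = (-600 + 213072) + 42027 = 212472 + 42027 = 254499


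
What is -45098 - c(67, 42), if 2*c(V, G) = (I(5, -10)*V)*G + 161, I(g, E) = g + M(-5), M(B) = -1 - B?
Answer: -115683/2 ≈ -57842.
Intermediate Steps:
I(g, E) = 4 + g (I(g, E) = g + (-1 - 1*(-5)) = g + (-1 + 5) = g + 4 = 4 + g)
c(V, G) = 161/2 + 9*G*V/2 (c(V, G) = (((4 + 5)*V)*G + 161)/2 = ((9*V)*G + 161)/2 = (9*G*V + 161)/2 = (161 + 9*G*V)/2 = 161/2 + 9*G*V/2)
-45098 - c(67, 42) = -45098 - (161/2 + (9/2)*42*67) = -45098 - (161/2 + 12663) = -45098 - 1*25487/2 = -45098 - 25487/2 = -115683/2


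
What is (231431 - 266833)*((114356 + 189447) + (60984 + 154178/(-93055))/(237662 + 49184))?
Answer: -143541895111163005932/13346227265 ≈ -1.0755e+10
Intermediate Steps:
(231431 - 266833)*((114356 + 189447) + (60984 + 154178/(-93055))/(237662 + 49184)) = -35402*(303803 + (60984 + 154178*(-1/93055))/286846) = -35402*(303803 + (60984 - 154178/93055)*(1/286846)) = -35402*(303803 + (5674711942/93055)*(1/286846)) = -35402*(303803 + 2837355971/13346227265) = -35402*4054626719144766/13346227265 = -143541895111163005932/13346227265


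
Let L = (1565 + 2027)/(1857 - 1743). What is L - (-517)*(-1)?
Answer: -27673/57 ≈ -485.49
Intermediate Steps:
L = 1796/57 (L = 3592/114 = 3592*(1/114) = 1796/57 ≈ 31.509)
L - (-517)*(-1) = 1796/57 - (-517)*(-1) = 1796/57 - 1*517 = 1796/57 - 517 = -27673/57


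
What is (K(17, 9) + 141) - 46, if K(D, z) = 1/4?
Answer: 381/4 ≈ 95.250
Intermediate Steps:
K(D, z) = 1/4
(K(17, 9) + 141) - 46 = (1/4 + 141) - 46 = 565/4 - 46 = 381/4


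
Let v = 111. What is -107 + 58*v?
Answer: 6331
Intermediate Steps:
-107 + 58*v = -107 + 58*111 = -107 + 6438 = 6331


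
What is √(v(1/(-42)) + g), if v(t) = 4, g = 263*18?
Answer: √4738 ≈ 68.833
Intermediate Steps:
g = 4734
√(v(1/(-42)) + g) = √(4 + 4734) = √4738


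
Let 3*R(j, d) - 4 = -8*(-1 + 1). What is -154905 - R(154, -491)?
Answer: -464719/3 ≈ -1.5491e+5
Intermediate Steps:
R(j, d) = 4/3 (R(j, d) = 4/3 + (-8*(-1 + 1))/3 = 4/3 + (-8*0)/3 = 4/3 + (⅓)*0 = 4/3 + 0 = 4/3)
-154905 - R(154, -491) = -154905 - 1*4/3 = -154905 - 4/3 = -464719/3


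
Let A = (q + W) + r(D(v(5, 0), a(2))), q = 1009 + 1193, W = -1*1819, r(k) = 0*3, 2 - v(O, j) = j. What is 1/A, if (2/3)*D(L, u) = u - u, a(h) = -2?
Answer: 1/383 ≈ 0.0026110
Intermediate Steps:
v(O, j) = 2 - j
D(L, u) = 0 (D(L, u) = 3*(u - u)/2 = (3/2)*0 = 0)
r(k) = 0
W = -1819
q = 2202
A = 383 (A = (2202 - 1819) + 0 = 383 + 0 = 383)
1/A = 1/383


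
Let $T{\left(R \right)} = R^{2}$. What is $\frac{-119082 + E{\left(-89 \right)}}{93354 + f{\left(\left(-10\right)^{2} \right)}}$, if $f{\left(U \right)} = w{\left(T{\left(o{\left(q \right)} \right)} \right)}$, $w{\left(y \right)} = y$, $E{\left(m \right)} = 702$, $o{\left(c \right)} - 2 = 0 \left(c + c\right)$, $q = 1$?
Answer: $- \frac{59190}{46679} \approx -1.268$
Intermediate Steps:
$o{\left(c \right)} = 2$ ($o{\left(c \right)} = 2 + 0 \left(c + c\right) = 2 + 0 \cdot 2 c = 2 + 0 = 2$)
$f{\left(U \right)} = 4$ ($f{\left(U \right)} = 2^{2} = 4$)
$\frac{-119082 + E{\left(-89 \right)}}{93354 + f{\left(\left(-10\right)^{2} \right)}} = \frac{-119082 + 702}{93354 + 4} = - \frac{118380}{93358} = \left(-118380\right) \frac{1}{93358} = - \frac{59190}{46679}$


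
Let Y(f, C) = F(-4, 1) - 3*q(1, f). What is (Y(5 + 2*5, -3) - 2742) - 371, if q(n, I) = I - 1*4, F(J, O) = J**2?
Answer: -3130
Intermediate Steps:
q(n, I) = -4 + I (q(n, I) = I - 4 = -4 + I)
Y(f, C) = 28 - 3*f (Y(f, C) = (-4)**2 - 3*(-4 + f) = 16 + (12 - 3*f) = 28 - 3*f)
(Y(5 + 2*5, -3) - 2742) - 371 = ((28 - 3*(5 + 2*5)) - 2742) - 371 = ((28 - 3*(5 + 10)) - 2742) - 371 = ((28 - 3*15) - 2742) - 371 = ((28 - 45) - 2742) - 371 = (-17 - 2742) - 371 = -2759 - 371 = -3130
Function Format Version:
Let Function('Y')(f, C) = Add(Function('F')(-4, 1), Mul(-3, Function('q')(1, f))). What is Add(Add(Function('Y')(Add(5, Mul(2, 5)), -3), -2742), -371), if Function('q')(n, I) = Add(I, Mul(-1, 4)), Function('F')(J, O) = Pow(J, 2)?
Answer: -3130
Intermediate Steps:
Function('q')(n, I) = Add(-4, I) (Function('q')(n, I) = Add(I, -4) = Add(-4, I))
Function('Y')(f, C) = Add(28, Mul(-3, f)) (Function('Y')(f, C) = Add(Pow(-4, 2), Mul(-3, Add(-4, f))) = Add(16, Add(12, Mul(-3, f))) = Add(28, Mul(-3, f)))
Add(Add(Function('Y')(Add(5, Mul(2, 5)), -3), -2742), -371) = Add(Add(Add(28, Mul(-3, Add(5, Mul(2, 5)))), -2742), -371) = Add(Add(Add(28, Mul(-3, Add(5, 10))), -2742), -371) = Add(Add(Add(28, Mul(-3, 15)), -2742), -371) = Add(Add(Add(28, -45), -2742), -371) = Add(Add(-17, -2742), -371) = Add(-2759, -371) = -3130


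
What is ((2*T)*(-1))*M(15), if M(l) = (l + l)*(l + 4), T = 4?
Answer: -4560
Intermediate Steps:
M(l) = 2*l*(4 + l) (M(l) = (2*l)*(4 + l) = 2*l*(4 + l))
((2*T)*(-1))*M(15) = ((2*4)*(-1))*(2*15*(4 + 15)) = (8*(-1))*(2*15*19) = -8*570 = -4560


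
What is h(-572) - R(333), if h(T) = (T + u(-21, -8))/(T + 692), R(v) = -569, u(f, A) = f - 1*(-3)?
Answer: 6769/12 ≈ 564.08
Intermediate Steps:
u(f, A) = 3 + f (u(f, A) = f + 3 = 3 + f)
h(T) = (-18 + T)/(692 + T) (h(T) = (T + (3 - 21))/(T + 692) = (T - 18)/(692 + T) = (-18 + T)/(692 + T))
h(-572) - R(333) = (-18 - 572)/(692 - 572) - 1*(-569) = -590/120 + 569 = (1/120)*(-590) + 569 = -59/12 + 569 = 6769/12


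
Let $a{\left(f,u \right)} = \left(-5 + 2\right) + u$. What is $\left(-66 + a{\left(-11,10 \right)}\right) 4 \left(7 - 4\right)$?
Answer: $-708$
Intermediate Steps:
$a{\left(f,u \right)} = -3 + u$
$\left(-66 + a{\left(-11,10 \right)}\right) 4 \left(7 - 4\right) = \left(-66 + \left(-3 + 10\right)\right) 4 \left(7 - 4\right) = \left(-66 + 7\right) 4 \cdot 3 = \left(-59\right) 12 = -708$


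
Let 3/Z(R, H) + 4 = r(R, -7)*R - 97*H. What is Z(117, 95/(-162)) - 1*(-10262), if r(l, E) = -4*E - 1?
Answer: 5339575636/520325 ≈ 10262.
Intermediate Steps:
r(l, E) = -1 - 4*E
Z(R, H) = 3/(-4 - 97*H + 27*R) (Z(R, H) = 3/(-4 + ((-1 - 4*(-7))*R - 97*H)) = 3/(-4 + ((-1 + 28)*R - 97*H)) = 3/(-4 + (27*R - 97*H)) = 3/(-4 + (-97*H + 27*R)) = 3/(-4 - 97*H + 27*R))
Z(117, 95/(-162)) - 1*(-10262) = -3/(4 - 27*117 + 97*(95/(-162))) - 1*(-10262) = -3/(4 - 3159 + 97*(95*(-1/162))) + 10262 = -3/(4 - 3159 + 97*(-95/162)) + 10262 = -3/(4 - 3159 - 9215/162) + 10262 = -3/(-520325/162) + 10262 = -3*(-162/520325) + 10262 = 486/520325 + 10262 = 5339575636/520325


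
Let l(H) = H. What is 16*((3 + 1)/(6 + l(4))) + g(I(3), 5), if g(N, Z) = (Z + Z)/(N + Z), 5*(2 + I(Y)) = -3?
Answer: 317/30 ≈ 10.567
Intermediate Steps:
I(Y) = -13/5 (I(Y) = -2 + (⅕)*(-3) = -2 - ⅗ = -13/5)
g(N, Z) = 2*Z/(N + Z) (g(N, Z) = (2*Z)/(N + Z) = 2*Z/(N + Z))
16*((3 + 1)/(6 + l(4))) + g(I(3), 5) = 16*((3 + 1)/(6 + 4)) + 2*5/(-13/5 + 5) = 16*(4/10) + 2*5/(12/5) = 16*(4*(⅒)) + 2*5*(5/12) = 16*(⅖) + 25/6 = 32/5 + 25/6 = 317/30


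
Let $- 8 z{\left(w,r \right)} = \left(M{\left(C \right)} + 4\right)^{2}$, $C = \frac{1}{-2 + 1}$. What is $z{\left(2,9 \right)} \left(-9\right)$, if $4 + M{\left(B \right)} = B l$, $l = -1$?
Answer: $\frac{9}{8} \approx 1.125$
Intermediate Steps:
$C = -1$ ($C = \frac{1}{-1} = -1$)
$M{\left(B \right)} = -4 - B$ ($M{\left(B \right)} = -4 + B \left(-1\right) = -4 - B$)
$z{\left(w,r \right)} = - \frac{1}{8}$ ($z{\left(w,r \right)} = - \frac{\left(\left(-4 - -1\right) + 4\right)^{2}}{8} = - \frac{\left(\left(-4 + 1\right) + 4\right)^{2}}{8} = - \frac{\left(-3 + 4\right)^{2}}{8} = - \frac{1^{2}}{8} = \left(- \frac{1}{8}\right) 1 = - \frac{1}{8}$)
$z{\left(2,9 \right)} \left(-9\right) = \left(- \frac{1}{8}\right) \left(-9\right) = \frac{9}{8}$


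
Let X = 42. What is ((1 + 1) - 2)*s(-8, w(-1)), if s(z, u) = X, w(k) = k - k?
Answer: 0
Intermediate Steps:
w(k) = 0
s(z, u) = 42
((1 + 1) - 2)*s(-8, w(-1)) = ((1 + 1) - 2)*42 = (2 - 2)*42 = 0*42 = 0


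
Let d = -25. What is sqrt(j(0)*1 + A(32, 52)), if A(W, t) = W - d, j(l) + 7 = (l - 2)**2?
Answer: 3*sqrt(6) ≈ 7.3485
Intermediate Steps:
j(l) = -7 + (-2 + l)**2 (j(l) = -7 + (l - 2)**2 = -7 + (-2 + l)**2)
A(W, t) = 25 + W (A(W, t) = W - 1*(-25) = W + 25 = 25 + W)
sqrt(j(0)*1 + A(32, 52)) = sqrt((-7 + (-2 + 0)**2)*1 + (25 + 32)) = sqrt((-7 + (-2)**2)*1 + 57) = sqrt((-7 + 4)*1 + 57) = sqrt(-3*1 + 57) = sqrt(-3 + 57) = sqrt(54) = 3*sqrt(6)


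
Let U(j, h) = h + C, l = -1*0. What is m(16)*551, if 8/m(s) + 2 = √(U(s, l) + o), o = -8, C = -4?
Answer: -551 - 551*I*√3 ≈ -551.0 - 954.36*I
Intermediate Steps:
l = 0
U(j, h) = -4 + h (U(j, h) = h - 4 = -4 + h)
m(s) = 8/(-2 + 2*I*√3) (m(s) = 8/(-2 + √((-4 + 0) - 8)) = 8/(-2 + √(-4 - 8)) = 8/(-2 + √(-12)) = 8/(-2 + 2*I*√3))
m(16)*551 = (-1 - I*√3)*551 = -551 - 551*I*√3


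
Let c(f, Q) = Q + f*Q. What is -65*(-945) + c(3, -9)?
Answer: 61389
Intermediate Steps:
c(f, Q) = Q + Q*f
-65*(-945) + c(3, -9) = -65*(-945) - 9*(1 + 3) = 61425 - 9*4 = 61425 - 36 = 61389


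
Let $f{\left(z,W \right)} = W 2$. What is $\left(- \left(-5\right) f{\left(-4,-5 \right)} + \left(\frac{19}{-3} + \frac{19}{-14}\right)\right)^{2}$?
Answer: $\frac{5870929}{1764} \approx 3328.2$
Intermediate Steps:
$f{\left(z,W \right)} = 2 W$
$\left(- \left(-5\right) f{\left(-4,-5 \right)} + \left(\frac{19}{-3} + \frac{19}{-14}\right)\right)^{2} = \left(- \left(-5\right) 2 \left(-5\right) + \left(\frac{19}{-3} + \frac{19}{-14}\right)\right)^{2} = \left(- \left(-5\right) \left(-10\right) + \left(19 \left(- \frac{1}{3}\right) + 19 \left(- \frac{1}{14}\right)\right)\right)^{2} = \left(\left(-1\right) 50 - \frac{323}{42}\right)^{2} = \left(-50 - \frac{323}{42}\right)^{2} = \left(- \frac{2423}{42}\right)^{2} = \frac{5870929}{1764}$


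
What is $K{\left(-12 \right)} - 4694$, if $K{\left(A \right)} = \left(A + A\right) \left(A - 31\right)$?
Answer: $-3662$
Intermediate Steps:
$K{\left(A \right)} = 2 A \left(-31 + A\right)$
$K{\left(-12 \right)} - 4694 = 2 \left(-12\right) \left(-31 - 12\right) - 4694 = 2 \left(-12\right) \left(-43\right) - 4694 = 1032 - 4694 = -3662$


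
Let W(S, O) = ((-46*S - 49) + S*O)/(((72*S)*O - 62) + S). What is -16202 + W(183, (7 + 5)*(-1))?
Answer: -2559759519/157991 ≈ -16202.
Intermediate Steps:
W(S, O) = (-49 - 46*S + O*S)/(-62 + S + 72*O*S) (W(S, O) = ((-49 - 46*S) + O*S)/((72*O*S - 62) + S) = (-49 - 46*S + O*S)/((-62 + 72*O*S) + S) = (-49 - 46*S + O*S)/(-62 + S + 72*O*S))
-16202 + W(183, (7 + 5)*(-1)) = -16202 + (-49 - 46*183 + ((7 + 5)*(-1))*183)/(-62 + 183 + 72*((7 + 5)*(-1))*183) = -16202 + (-49 - 8418 + (12*(-1))*183)/(-62 + 183 + 72*(12*(-1))*183) = -16202 + (-49 - 8418 - 12*183)/(-62 + 183 + 72*(-12)*183) = -16202 + (-49 - 8418 - 2196)/(-62 + 183 - 158112) = -16202 - 10663/(-157991) = -16202 - 1/157991*(-10663) = -16202 + 10663/157991 = -2559759519/157991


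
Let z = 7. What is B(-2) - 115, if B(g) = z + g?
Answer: -110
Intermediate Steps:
B(g) = 7 + g
B(-2) - 115 = (7 - 2) - 115 = 5 - 115 = -110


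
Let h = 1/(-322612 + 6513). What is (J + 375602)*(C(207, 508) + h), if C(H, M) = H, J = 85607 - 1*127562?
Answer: 21831354658324/316099 ≈ 6.9065e+7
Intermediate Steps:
J = -41955 (J = 85607 - 127562 = -41955)
h = -1/316099 (h = 1/(-316099) = -1/316099 ≈ -3.1636e-6)
(J + 375602)*(C(207, 508) + h) = (-41955 + 375602)*(207 - 1/316099) = 333647*(65432492/316099) = 21831354658324/316099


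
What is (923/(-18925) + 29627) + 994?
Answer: 579501502/18925 ≈ 30621.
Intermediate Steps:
(923/(-18925) + 29627) + 994 = (923*(-1/18925) + 29627) + 994 = (-923/18925 + 29627) + 994 = 560690052/18925 + 994 = 579501502/18925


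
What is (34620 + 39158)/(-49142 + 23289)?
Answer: -73778/25853 ≈ -2.8537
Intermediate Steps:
(34620 + 39158)/(-49142 + 23289) = 73778/(-25853) = 73778*(-1/25853) = -73778/25853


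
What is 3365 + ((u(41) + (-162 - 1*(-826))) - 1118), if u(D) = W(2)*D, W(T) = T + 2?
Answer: 3075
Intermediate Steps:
W(T) = 2 + T
u(D) = 4*D (u(D) = (2 + 2)*D = 4*D)
3365 + ((u(41) + (-162 - 1*(-826))) - 1118) = 3365 + ((4*41 + (-162 - 1*(-826))) - 1118) = 3365 + ((164 + (-162 + 826)) - 1118) = 3365 + ((164 + 664) - 1118) = 3365 + (828 - 1118) = 3365 - 290 = 3075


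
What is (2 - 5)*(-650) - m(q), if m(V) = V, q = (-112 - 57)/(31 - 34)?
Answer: 5681/3 ≈ 1893.7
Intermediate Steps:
q = 169/3 (q = -169/(-3) = -169*(-⅓) = 169/3 ≈ 56.333)
(2 - 5)*(-650) - m(q) = (2 - 5)*(-650) - 1*169/3 = -3*(-650) - 169/3 = 1950 - 169/3 = 5681/3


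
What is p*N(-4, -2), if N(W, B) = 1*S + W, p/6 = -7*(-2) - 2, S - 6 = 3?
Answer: 360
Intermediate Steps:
S = 9 (S = 6 + 3 = 9)
p = 72 (p = 6*(-7*(-2) - 2) = 6*(14 - 2) = 6*12 = 72)
N(W, B) = 9 + W (N(W, B) = 1*9 + W = 9 + W)
p*N(-4, -2) = 72*(9 - 4) = 72*5 = 360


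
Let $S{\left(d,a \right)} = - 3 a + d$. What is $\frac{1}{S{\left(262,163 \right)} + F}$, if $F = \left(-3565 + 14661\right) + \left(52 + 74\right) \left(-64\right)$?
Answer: $\frac{1}{2805} \approx 0.00035651$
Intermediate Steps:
$S{\left(d,a \right)} = d - 3 a$
$F = 3032$ ($F = 11096 + 126 \left(-64\right) = 11096 - 8064 = 3032$)
$\frac{1}{S{\left(262,163 \right)} + F} = \frac{1}{\left(262 - 489\right) + 3032} = \frac{1}{-227 + 3032} = \frac{1}{2805}$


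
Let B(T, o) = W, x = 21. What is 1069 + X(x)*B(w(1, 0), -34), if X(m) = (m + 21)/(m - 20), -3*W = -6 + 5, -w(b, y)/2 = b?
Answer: 1083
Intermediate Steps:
w(b, y) = -2*b
W = ⅓ (W = -(-6 + 5)/3 = -⅓*(-1) = ⅓ ≈ 0.33333)
B(T, o) = ⅓
X(m) = (21 + m)/(-20 + m)
1069 + X(x)*B(w(1, 0), -34) = 1069 + ((21 + 21)/(-20 + 21))*(⅓) = 1069 + (42/1)*(⅓) = 1069 + (1*42)*(⅓) = 1069 + 42*(⅓) = 1069 + 14 = 1083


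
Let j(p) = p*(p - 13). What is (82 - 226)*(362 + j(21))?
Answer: -76320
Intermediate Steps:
j(p) = p*(-13 + p)
(82 - 226)*(362 + j(21)) = (82 - 226)*(362 + 21*(-13 + 21)) = -144*(362 + 21*8) = -144*(362 + 168) = -144*530 = -76320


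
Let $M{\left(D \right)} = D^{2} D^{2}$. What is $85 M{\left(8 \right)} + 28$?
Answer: $348188$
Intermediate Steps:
$M{\left(D \right)} = D^{4}$
$85 M{\left(8 \right)} + 28 = 85 \cdot 8^{4} + 28 = 85 \cdot 4096 + 28 = 348160 + 28 = 348188$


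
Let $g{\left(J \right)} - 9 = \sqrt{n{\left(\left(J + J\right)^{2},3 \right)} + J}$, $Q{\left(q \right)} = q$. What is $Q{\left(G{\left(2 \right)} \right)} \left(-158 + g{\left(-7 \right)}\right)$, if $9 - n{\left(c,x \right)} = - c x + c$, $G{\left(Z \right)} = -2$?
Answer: $298 - 2 \sqrt{394} \approx 258.3$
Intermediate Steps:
$n{\left(c,x \right)} = 9 - c + c x$ ($n{\left(c,x \right)} = 9 - \left(- c x + c\right) = 9 - \left(c - c x\right) = 9 + \left(- c + c x\right) = 9 - c + c x$)
$g{\left(J \right)} = 9 + \sqrt{9 + J + 8 J^{2}}$ ($g{\left(J \right)} = 9 + \sqrt{\left(9 - \left(J + J\right)^{2} + \left(J + J\right)^{2} \cdot 3\right) + J} = 9 + \sqrt{\left(9 - \left(2 J\right)^{2} + \left(2 J\right)^{2} \cdot 3\right) + J} = 9 + \sqrt{\left(9 - 4 J^{2} + 4 J^{2} \cdot 3\right) + J} = 9 + \sqrt{\left(9 - 4 J^{2} + 12 J^{2}\right) + J} = 9 + \sqrt{\left(9 + 8 J^{2}\right) + J} = 9 + \sqrt{9 + J + 8 J^{2}}$)
$Q{\left(G{\left(2 \right)} \right)} \left(-158 + g{\left(-7 \right)}\right) = - 2 \left(-158 + \left(9 + \sqrt{9 - 7 + 8 \left(-7\right)^{2}}\right)\right) = - 2 \left(-158 + \left(9 + \sqrt{9 - 7 + 8 \cdot 49}\right)\right) = - 2 \left(-158 + \left(9 + \sqrt{9 - 7 + 392}\right)\right) = - 2 \left(-158 + \left(9 + \sqrt{394}\right)\right) = - 2 \left(-149 + \sqrt{394}\right) = 298 - 2 \sqrt{394}$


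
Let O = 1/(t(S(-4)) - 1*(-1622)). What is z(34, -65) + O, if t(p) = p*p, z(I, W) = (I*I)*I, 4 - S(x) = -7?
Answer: 68506873/1743 ≈ 39304.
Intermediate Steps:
S(x) = 11 (S(x) = 4 - 1*(-7) = 4 + 7 = 11)
z(I, W) = I**3 (z(I, W) = I**2*I = I**3)
t(p) = p**2
O = 1/1743 (O = 1/(11**2 - 1*(-1622)) = 1/(121 + 1622) = 1/1743 ≈ 0.00057372)
z(34, -65) + O = 34**3 + 1/1743 = 39304 + 1/1743 = 68506873/1743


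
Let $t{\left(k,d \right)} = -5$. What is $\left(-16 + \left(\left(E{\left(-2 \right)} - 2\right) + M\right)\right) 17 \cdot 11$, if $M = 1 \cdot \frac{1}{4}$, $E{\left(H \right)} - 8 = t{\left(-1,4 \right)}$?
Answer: $- \frac{11033}{4} \approx -2758.3$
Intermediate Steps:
$E{\left(H \right)} = 3$ ($E{\left(H \right)} = 8 - 5 = 3$)
$M = \frac{1}{4}$ ($M = 1 \cdot \frac{1}{4} = \frac{1}{4} \approx 0.25$)
$\left(-16 + \left(\left(E{\left(-2 \right)} - 2\right) + M\right)\right) 17 \cdot 11 = \left(-16 + \left(\left(3 - 2\right) + \frac{1}{4}\right)\right) 17 \cdot 11 = \left(-16 + \left(1 + \frac{1}{4}\right)\right) 17 \cdot 11 = \left(-16 + \frac{5}{4}\right) 17 \cdot 11 = \left(- \frac{59}{4}\right) 17 \cdot 11 = \left(- \frac{1003}{4}\right) 11 = - \frac{11033}{4}$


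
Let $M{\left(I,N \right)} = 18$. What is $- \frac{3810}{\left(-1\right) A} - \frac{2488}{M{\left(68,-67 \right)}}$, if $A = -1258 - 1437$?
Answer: $- \frac{677374}{4851} \approx -139.64$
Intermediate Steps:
$A = -2695$
$- \frac{3810}{\left(-1\right) A} - \frac{2488}{M{\left(68,-67 \right)}} = - \frac{3810}{\left(-1\right) \left(-2695\right)} - \frac{2488}{18} = - \frac{3810}{2695} - \frac{1244}{9} = \left(-3810\right) \frac{1}{2695} - \frac{1244}{9} = - \frac{762}{539} - \frac{1244}{9} = - \frac{677374}{4851}$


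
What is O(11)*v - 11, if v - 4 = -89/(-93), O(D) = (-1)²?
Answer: -562/93 ≈ -6.0430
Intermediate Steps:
O(D) = 1
v = 461/93 (v = 4 - 89/(-93) = 4 - 89*(-1/93) = 4 + 89/93 = 461/93 ≈ 4.9570)
O(11)*v - 11 = 1*(461/93) - 11 = 461/93 - 11 = -562/93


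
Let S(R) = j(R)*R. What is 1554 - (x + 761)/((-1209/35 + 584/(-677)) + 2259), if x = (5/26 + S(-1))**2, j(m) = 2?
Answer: 1286902057791/828305504 ≈ 1553.7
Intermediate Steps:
S(R) = 2*R
x = 2209/676 (x = (5/26 + 2*(-1))**2 = (5*(1/26) - 2)**2 = (5/26 - 2)**2 = (-47/26)**2 = 2209/676 ≈ 3.2677)
1554 - (x + 761)/((-1209/35 + 584/(-677)) + 2259) = 1554 - (2209/676 + 761)/((-1209/35 + 584/(-677)) + 2259) = 1554 - 516645/(676*((-1209*1/35 + 584*(-1/677)) + 2259)) = 1554 - 516645/(676*((-1209/35 - 584/677) + 2259)) = 1554 - 516645/(676*(-838933/23695 + 2259)) = 1554 - 516645/(676*52688072/23695) = 1554 - 516645*23695/(676*52688072) = 1554 - 1*284695425/828305504 = 1554 - 284695425/828305504 = 1286902057791/828305504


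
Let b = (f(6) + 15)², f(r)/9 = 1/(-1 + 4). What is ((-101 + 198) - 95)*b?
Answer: 648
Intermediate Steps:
f(r) = 3 (f(r) = 9/(-1 + 4) = 9/3 = 9*(⅓) = 3)
b = 324 (b = (3 + 15)² = 18² = 324)
((-101 + 198) - 95)*b = ((-101 + 198) - 95)*324 = (97 - 95)*324 = 2*324 = 648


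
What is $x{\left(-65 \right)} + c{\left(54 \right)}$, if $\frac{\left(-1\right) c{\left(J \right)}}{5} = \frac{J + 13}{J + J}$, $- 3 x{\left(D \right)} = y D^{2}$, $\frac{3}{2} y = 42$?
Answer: $- \frac{4259135}{108} \approx -39436.0$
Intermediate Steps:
$y = 28$ ($y = \frac{2}{3} \cdot 42 = 28$)
$x{\left(D \right)} = - \frac{28 D^{2}}{3}$
$c{\left(J \right)} = - \frac{5 \left(13 + J\right)}{2 J}$ ($c{\left(J \right)} = - 5 \frac{J + 13}{J + J} = - 5 \frac{13 + J}{2 J} = - \frac{5 \left(13 + J\right)}{2 J}$)
$x{\left(-65 \right)} + c{\left(54 \right)} = - \frac{28 \left(-65\right)^{2}}{3} + \frac{5 \left(-13 - 54\right)}{2 \cdot 54} = \left(- \frac{28}{3}\right) 4225 + \frac{5}{2} \cdot \frac{1}{54} \left(-13 - 54\right) = - \frac{118300}{3} + \frac{5}{2} \cdot \frac{1}{54} \left(-67\right) = - \frac{118300}{3} - \frac{335}{108} = - \frac{4259135}{108}$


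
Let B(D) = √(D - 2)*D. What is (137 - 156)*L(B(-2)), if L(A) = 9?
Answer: -171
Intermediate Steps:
B(D) = D*√(-2 + D) (B(D) = √(-2 + D)*D = D*√(-2 + D))
(137 - 156)*L(B(-2)) = (137 - 156)*9 = -19*9 = -171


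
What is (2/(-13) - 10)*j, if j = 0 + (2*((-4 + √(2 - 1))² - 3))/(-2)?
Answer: 792/13 ≈ 60.923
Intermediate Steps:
j = -6 (j = 0 + (2*((-4 + √1)² - 3))*(-½) = 0 + (2*((-4 + 1)² - 3))*(-½) = 0 + (2*((-3)² - 3))*(-½) = 0 + (2*(9 - 3))*(-½) = 0 + (2*6)*(-½) = 0 + 12*(-½) = 0 - 6 = -6)
(2/(-13) - 10)*j = (2/(-13) - 10)*(-6) = (2*(-1/13) - 10)*(-6) = (-2/13 - 10)*(-6) = -132/13*(-6) = 792/13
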